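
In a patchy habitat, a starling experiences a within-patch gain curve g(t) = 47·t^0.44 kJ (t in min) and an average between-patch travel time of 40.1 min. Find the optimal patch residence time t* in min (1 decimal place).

31.5 min

By the marginal value theorem, leave when the instantaneous gain rate g'(t) equals the habitat-wide average g(t)/(T + t).
g'(t) = 0.44·47·t^-0.56. Setting 0.44·47·t^-0.56 = 47·t^0.44/(40.1+t) gives 0.44(40.1+t) = t, so 0.56·t = 0.44×40.1.
t* = 0.44×40.1/0.56 = 31.51 min.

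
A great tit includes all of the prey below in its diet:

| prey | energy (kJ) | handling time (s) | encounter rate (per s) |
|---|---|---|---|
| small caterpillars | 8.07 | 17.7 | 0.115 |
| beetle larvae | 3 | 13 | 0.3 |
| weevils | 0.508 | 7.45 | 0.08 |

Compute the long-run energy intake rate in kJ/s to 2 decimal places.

0.25 kJ/s

R = (0.115×8.07 + 0.3×3 + 0.08×0.508) / (1 + 0.115×17.7 + 0.3×13 + 0.08×7.45) = 1.869/7.531 = 0.2481 kJ/s.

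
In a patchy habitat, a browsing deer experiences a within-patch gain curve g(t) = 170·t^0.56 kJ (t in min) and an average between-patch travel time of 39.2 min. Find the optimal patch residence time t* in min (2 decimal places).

Optimal t* satisfies g'(t*) = g(t*)/(T + t*).
g'(t) = 0.56·170·t^-0.44. Setting 0.56·170·t^-0.44 = 170·t^0.56/(39.2+t) gives 0.56(39.2+t) = t, so 0.44·t = 0.56×39.2.
t* = 0.56×39.2/0.44 = 49.89 min.

49.89 min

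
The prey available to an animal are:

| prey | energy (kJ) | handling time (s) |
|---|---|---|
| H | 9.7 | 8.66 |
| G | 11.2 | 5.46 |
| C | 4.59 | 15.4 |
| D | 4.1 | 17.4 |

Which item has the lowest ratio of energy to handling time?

In descending order of E/h:
G: 11.2/5.46 = 2.05 kJ/s
H: 9.7/8.66 = 1.12 kJ/s
C: 4.59/15.4 = 0.298 kJ/s
D: 4.1/17.4 = 0.236 kJ/s

D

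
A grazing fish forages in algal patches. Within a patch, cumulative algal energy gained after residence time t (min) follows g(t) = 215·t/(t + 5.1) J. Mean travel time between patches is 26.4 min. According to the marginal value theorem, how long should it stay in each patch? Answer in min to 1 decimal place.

Maximise g(t)/(T+t): set derivative to zero → g'(t)(T+t) = g(t).
g'(t) = 215·5.1/(t + 5.1)². Setting 215·5.1/(t+5.1)² = 215t/[(t+5.1)(26.4+t)] gives 5.1(26.4+t) = t(t+5.1), so t² = 5.1×26.4 = 134.6.
t* = √134.6 = 11.6 min.

11.6 min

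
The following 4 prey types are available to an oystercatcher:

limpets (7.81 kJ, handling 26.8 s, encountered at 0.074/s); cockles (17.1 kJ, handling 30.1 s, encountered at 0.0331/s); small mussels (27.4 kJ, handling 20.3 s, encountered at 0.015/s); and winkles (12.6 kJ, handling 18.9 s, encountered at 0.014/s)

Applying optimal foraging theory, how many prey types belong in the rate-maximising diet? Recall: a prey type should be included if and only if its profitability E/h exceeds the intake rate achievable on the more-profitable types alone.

Profitabilities (E/h, kJ/s): small mussels 1.35, winkles 0.667, cockles 0.568, limpets 0.291. Add prey in this order while the next type's profitability exceeds the intake rate on those already taken.
Rate on top 1: 0.3151. winkles: 0.667 > 0.3151 → include.
Rate on top 2: 0.3744. cockles: 0.568 > 0.3744 → include.
Rate on top 3: 0.4496. limpets: 0.291 < 0.4496 → exclude; stop.
Optimal diet: small mussels, winkles, cockles — 3 of 4 types.

3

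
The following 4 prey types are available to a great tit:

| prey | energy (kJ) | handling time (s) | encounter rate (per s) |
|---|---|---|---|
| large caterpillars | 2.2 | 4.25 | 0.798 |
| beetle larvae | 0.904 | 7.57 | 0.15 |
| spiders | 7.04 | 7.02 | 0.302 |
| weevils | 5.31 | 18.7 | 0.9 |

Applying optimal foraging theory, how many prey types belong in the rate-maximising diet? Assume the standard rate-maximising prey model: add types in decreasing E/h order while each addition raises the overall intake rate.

1

E/h in descending order: spiders 1, large caterpillars 0.518, weevils 0.284, beetle larvae 0.119 kJ/s. The optimal diet is the largest prefix of this list for which every included type satisfies E_i/h_i > R on the types above it.
Rate on top 1: 0.6814. large caterpillars: 0.518 < 0.6814 → exclude; stop.
Optimal diet: spiders — 1 of 4 types.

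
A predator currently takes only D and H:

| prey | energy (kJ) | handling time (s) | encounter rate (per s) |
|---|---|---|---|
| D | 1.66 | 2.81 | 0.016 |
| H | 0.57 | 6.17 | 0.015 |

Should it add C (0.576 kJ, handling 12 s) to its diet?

Current rate: (0.016×1.66 + 0.015×0.57)/(1 + 0.016×2.81 + 0.015×6.17) = 0.03087 kJ/s.
Profitability of C: 0.576/12 = 0.048 kJ/s.
Since 0.048 > R, including C increases the long-run rate.

Yes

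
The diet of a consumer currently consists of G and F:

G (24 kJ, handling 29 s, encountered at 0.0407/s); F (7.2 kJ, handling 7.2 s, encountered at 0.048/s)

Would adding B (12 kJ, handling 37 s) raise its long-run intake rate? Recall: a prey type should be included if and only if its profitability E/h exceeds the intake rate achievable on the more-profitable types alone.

No

On G and F alone, R = ΣλE/(1+Σλh) = 1.322/2.526 = 0.5235 kJ/s.
Profitability of B: 12/37 = 0.3243 kJ/s.
0.3243 < 0.5235, so adding B would lower the average — exclude it.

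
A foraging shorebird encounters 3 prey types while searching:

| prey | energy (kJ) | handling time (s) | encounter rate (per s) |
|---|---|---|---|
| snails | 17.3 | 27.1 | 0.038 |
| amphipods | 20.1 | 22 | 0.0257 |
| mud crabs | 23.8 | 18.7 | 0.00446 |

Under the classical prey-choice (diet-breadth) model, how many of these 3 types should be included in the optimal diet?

Profitabilities (E/h, kJ/s): mud crabs 1.27, amphipods 0.914, snails 0.638. Add prey in this order while the next type's profitability exceeds the intake rate on those already taken.
Rate on top 1: 0.09798. amphipods: 0.914 > 0.09798 → include.
Rate on top 2: 0.3777. snails: 0.638 > 0.3777 → include.
Optimal diet: mud crabs, amphipods, snails — 3 of 3 types.

3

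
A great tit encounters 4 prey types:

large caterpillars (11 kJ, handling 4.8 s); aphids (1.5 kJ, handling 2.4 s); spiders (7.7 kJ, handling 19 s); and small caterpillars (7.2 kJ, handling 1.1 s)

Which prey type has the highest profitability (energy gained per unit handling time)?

small caterpillars

Profitability E/h (kJ/s): large caterpillars = 11/4.8 = 2.29, aphids = 1.5/2.4 = 0.625, spiders = 7.7/19 = 0.405, small caterpillars = 7.2/1.1 = 6.55.
Ranked: small caterpillars > large caterpillars > aphids > spiders.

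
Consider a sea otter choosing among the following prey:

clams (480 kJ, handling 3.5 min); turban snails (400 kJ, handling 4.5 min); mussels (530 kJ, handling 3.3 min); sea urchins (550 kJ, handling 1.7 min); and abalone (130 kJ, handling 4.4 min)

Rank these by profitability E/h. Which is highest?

In descending order of E/h:
sea urchins: 550/1.7 = 324 kJ/min
mussels: 530/3.3 = 161 kJ/min
clams: 480/3.5 = 137 kJ/min
turban snails: 400/4.5 = 88.9 kJ/min
abalone: 130/4.4 = 29.5 kJ/min

sea urchins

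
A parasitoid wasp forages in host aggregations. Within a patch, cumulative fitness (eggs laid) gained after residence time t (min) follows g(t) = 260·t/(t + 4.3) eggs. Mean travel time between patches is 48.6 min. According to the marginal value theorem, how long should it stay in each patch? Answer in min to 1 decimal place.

14.5 min

Maximise g(t)/(T+t): set derivative to zero → g'(t)(T+t) = g(t).
g'(t) = 260·4.3/(t + 4.3)². Setting 260·4.3/(t+4.3)² = 260t/[(t+4.3)(48.6+t)] gives 4.3(48.6+t) = t(t+4.3), so t² = 4.3×48.6 = 209.
t* = √209 = 14.46 min.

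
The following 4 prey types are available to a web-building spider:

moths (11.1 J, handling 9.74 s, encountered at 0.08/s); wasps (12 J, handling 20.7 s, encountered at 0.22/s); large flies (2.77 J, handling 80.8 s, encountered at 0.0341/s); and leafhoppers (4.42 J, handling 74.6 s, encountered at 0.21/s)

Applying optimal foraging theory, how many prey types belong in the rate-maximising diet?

2

E/h in descending order: moths 1.14, wasps 0.58, leafhoppers 0.0592, large flies 0.0343 J/s. The optimal diet is the largest prefix of this list for which every included type satisfies E_i/h_i > R on the types above it.
Rate on top 1: 0.4991. wasps: 0.58 > 0.4991 → include.
Rate on top 2: 0.5571. leafhoppers: 0.0592 < 0.5571 → exclude; stop.
Optimal diet: moths, wasps — 2 of 4 types.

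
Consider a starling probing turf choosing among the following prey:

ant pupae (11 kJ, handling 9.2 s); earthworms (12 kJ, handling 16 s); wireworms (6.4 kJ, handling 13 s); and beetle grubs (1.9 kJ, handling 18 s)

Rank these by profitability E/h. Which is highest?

Profitability E/h (kJ/s): ant pupae = 11/9.2 = 1.2, earthworms = 12/16 = 0.75, wireworms = 6.4/13 = 0.492, beetle grubs = 1.9/18 = 0.106.
Ranked: ant pupae > earthworms > wireworms > beetle grubs.

ant pupae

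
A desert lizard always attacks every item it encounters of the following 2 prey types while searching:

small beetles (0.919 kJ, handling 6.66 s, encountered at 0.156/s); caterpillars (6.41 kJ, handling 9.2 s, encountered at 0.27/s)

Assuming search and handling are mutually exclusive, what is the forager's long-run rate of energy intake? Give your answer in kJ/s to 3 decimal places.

0.414 kJ/s

Energy encountered per unit search time: 0.156×0.919 + 0.27×6.41 = 1.874 kJ/s.
Handling time per unit search time: 0.156×6.66 + 0.27×9.2 = 3.523.
Rate = 1.874/(1 + 3.523) = 0.4143 kJ/s.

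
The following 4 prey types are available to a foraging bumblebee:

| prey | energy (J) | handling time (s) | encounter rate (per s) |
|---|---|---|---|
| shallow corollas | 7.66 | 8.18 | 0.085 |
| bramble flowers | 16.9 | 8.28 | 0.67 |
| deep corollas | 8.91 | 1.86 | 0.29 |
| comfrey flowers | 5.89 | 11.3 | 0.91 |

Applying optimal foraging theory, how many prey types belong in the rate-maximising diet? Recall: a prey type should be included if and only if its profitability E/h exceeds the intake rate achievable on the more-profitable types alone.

2

Profitabilities (E/h, J/s): deep corollas 4.79, bramble flowers 2.04, shallow corollas 0.936, comfrey flowers 0.521. Add prey in this order while the next type's profitability exceeds the intake rate on those already taken.
Rate on top 1: 1.679. bramble flowers: 2.04 > 1.679 → include.
Rate on top 2: 1.962. shallow corollas: 0.936 < 1.962 → exclude; stop.
Optimal diet: deep corollas, bramble flowers — 2 of 4 types.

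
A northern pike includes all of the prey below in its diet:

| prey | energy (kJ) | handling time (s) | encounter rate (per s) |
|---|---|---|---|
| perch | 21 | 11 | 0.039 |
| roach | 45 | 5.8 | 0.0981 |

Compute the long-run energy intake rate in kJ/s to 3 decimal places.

Energy encountered per unit search time: 0.039×21 + 0.0981×45 = 5.234 kJ/s.
Handling time per unit search time: 0.039×11 + 0.0981×5.8 = 0.998.
Rate = 5.234/(1 + 0.998) = 2.619 kJ/s.

2.619 kJ/s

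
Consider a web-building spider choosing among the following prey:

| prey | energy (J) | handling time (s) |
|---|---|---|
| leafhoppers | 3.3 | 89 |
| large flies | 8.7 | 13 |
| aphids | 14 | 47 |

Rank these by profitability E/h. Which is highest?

In descending order of E/h:
large flies: 8.7/13 = 0.669 J/s
aphids: 14/47 = 0.298 J/s
leafhoppers: 3.3/89 = 0.0371 J/s

large flies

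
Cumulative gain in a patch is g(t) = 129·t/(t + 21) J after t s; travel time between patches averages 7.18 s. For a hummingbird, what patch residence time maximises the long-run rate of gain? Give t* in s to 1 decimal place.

By the marginal value theorem, leave when the instantaneous gain rate g'(t) equals the habitat-wide average g(t)/(T + t).
g'(t) = 129·21/(t + 21)². Setting 129·21/(t+21)² = 129t/[(t+21)(7.18+t)] gives 21(7.18+t) = t(t+21), so t² = 21×7.18 = 150.8.
t* = √150.8 = 12.28 s.

12.3 s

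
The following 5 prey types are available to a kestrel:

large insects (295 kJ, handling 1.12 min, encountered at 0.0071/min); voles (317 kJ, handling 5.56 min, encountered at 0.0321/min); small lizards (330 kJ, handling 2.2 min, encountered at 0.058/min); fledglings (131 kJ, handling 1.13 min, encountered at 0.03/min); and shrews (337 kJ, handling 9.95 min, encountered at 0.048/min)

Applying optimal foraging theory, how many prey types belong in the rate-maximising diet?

Rank by E/h (kJ/min): large insects 263, small lizards 150, fledglings 116, voles 57, shrews 33.9. Include each in turn until the next type's E/h falls below the running intake rate.
Rate on top 1: 2.078. small lizards: 150 > 2.078 → include.
Rate on top 2: 18.7. fledglings: 116 > 18.7 → include.
Rate on top 3: 21.52. voles: 57 > 21.52 → include.
Rate on top 4: 26.22. shrews: 33.9 > 26.22 → include.
Optimal diet: large insects, small lizards, fledglings, voles, shrews — 5 of 5 types.

5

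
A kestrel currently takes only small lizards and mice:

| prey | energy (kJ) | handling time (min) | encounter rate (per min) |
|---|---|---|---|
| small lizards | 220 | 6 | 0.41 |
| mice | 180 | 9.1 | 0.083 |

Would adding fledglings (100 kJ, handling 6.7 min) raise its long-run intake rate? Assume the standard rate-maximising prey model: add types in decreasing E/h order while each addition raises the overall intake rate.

No

On small lizards and mice alone, R = ΣλE/(1+Σλh) = 105.1/4.215 = 24.94 kJ/min.
Profitability of fledglings: 100/6.7 = 14.93 kJ/min.
Since 14.93 < R, time spent handling fledglings is better spent searching.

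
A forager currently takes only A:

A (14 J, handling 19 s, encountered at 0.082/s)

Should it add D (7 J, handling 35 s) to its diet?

Intake rate on the current diet: R = (0.082×14) / (1 + 0.082×19) = 1.148/2.558 = 0.4488 J/s.
Profitability of D: 7/35 = 0.2 J/s.
0.2 < 0.4488, so adding D would lower the average — exclude it.

No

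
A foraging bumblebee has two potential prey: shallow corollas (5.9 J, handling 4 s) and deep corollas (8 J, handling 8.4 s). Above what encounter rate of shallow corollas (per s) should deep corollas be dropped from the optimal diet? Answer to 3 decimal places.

The zero-one rule: include deep corollas iff E₂/h₂ > λE₁/(1+λh₁). Equality gives the switch point.
λE₁h₂ = E₂ + λE₂h₁ ⇒ λ = E₂/(E₁h₂ − E₂h₁) = 8/(49.56 − 32) = 0.4556 per s.

0.456 per s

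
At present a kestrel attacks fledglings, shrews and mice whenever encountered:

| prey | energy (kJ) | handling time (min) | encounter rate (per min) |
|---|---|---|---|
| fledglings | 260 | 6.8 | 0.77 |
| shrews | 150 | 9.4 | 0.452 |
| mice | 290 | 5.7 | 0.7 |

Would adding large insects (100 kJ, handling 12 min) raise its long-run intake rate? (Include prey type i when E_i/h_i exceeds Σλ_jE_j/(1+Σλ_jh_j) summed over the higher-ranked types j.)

No

Current rate: (0.77×260 + 0.452×150 + 0.7×290)/(1 + 0.77×6.8 + 0.452×9.4 + 0.7×5.7) = 32.54 kJ/min.
large insects: E/h = 100/12 = 8.333 kJ/min.
Since 8.333 < R, time spent handling large insects is better spent searching.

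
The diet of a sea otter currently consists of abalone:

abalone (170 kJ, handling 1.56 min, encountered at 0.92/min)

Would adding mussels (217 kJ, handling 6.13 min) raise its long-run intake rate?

On abalone alone, R = ΣλE/(1+Σλh) = 156.4/2.435 = 64.22 kJ/min.
mussels: E/h = 217/6.13 = 35.4 kJ/min.
35.4 < 64.22, so adding mussels would lower the average — exclude it.

No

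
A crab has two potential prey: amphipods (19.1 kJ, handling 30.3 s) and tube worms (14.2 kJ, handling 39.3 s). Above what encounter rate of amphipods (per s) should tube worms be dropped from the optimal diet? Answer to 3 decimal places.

0.044 per s

Drop tube worms once their profitability E₂/h₂ falls below the rate achievable on amphipods alone: E₂/h₂ = λE₁/(1 + λh₁).
Solve for λ: λE₁h₂ = E₂(1 + λh₁) → λ(E₁h₂ − E₂h₁) = E₂ → λ = E₂/(E₁h₂ − E₂h₁).
λ = 14.2/(19.1×39.3 − 14.2×30.3) = 14.2/320.4 = 0.04432 per s.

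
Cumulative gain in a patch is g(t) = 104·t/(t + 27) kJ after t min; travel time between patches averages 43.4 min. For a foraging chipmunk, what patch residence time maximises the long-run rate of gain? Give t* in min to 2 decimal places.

Optimal t* satisfies g'(t*) = g(t*)/(T + t*).
g'(t) = 104·27/(t + 27)². Setting 104·27/(t+27)² = 104t/[(t+27)(43.4+t)] gives 27(43.4+t) = t(t+27), so t² = 27×43.4 = 1172.
t* = √1172 = 34.23 min.

34.23 min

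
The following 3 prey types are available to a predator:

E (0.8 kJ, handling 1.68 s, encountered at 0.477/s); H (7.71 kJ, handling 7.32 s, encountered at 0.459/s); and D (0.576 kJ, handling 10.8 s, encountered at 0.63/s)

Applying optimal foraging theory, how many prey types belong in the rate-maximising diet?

1

Profitabilities (E/h, kJ/s): H 1.05, E 0.476, D 0.0533. Add prey in this order while the next type's profitability exceeds the intake rate on those already taken.
Rate on top 1: 0.8117. E: 0.476 < 0.8117 → exclude; stop.
Optimal diet: H — 1 of 3 types.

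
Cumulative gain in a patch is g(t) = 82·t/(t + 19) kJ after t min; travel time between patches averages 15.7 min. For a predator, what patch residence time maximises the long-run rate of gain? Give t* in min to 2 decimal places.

By the marginal value theorem, leave when the instantaneous gain rate g'(t) equals the habitat-wide average g(t)/(T + t).
g'(t) = 82·19/(t + 19)². Setting 82·19/(t+19)² = 82t/[(t+19)(15.7+t)] gives 19(15.7+t) = t(t+19), so t² = 19×15.7 = 298.3.
t* = √298.3 = 17.27 min.

17.27 min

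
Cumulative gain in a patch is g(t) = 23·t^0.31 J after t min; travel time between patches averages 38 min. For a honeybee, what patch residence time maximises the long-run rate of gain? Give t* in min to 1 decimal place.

17.1 min

Optimal t* satisfies g'(t*) = g(t*)/(T + t*).
g'(t) = 0.31·23·t^-0.69. Setting 0.31·23·t^-0.69 = 23·t^0.31/(38+t) gives 0.31(38+t) = t, so 0.69·t = 0.31×38.
t* = 0.31×38/0.69 = 17.07 min.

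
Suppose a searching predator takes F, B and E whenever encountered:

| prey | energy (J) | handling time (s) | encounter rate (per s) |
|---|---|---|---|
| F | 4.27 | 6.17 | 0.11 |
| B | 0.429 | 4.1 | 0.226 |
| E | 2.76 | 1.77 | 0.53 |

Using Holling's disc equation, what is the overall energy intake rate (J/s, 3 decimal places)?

Energy encountered per unit search time: 0.11×4.27 + 0.226×0.429 + 0.53×2.76 = 2.029 J/s.
Handling time per unit search time: 0.11×6.17 + 0.226×4.1 + 0.53×1.77 = 2.543.
Rate = 2.029/(1 + 2.543) = 0.5727 J/s.

0.573 J/s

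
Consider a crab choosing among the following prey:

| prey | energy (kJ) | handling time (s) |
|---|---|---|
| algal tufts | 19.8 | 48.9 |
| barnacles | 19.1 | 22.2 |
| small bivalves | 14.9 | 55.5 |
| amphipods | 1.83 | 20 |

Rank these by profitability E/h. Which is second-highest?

algal tufts

Profitability E/h (kJ/s): algal tufts = 19.8/48.9 = 0.405, barnacles = 19.1/22.2 = 0.86, small bivalves = 14.9/55.5 = 0.268, amphipods = 1.83/20 = 0.0915.
Ranked: barnacles > algal tufts > small bivalves > amphipods.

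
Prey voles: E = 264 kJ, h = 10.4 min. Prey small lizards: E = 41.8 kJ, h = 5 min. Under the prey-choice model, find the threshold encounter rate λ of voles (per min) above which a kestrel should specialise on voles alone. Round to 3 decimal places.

The zero-one rule: include small lizards iff E₂/h₂ > λE₁/(1+λh₁). Equality gives the switch point.
λE₁h₂ = E₂ + λE₂h₁ ⇒ λ = E₂/(E₁h₂ − E₂h₁) = 41.8/(1320 − 434.7) = 0.04722 per min.

0.047 per min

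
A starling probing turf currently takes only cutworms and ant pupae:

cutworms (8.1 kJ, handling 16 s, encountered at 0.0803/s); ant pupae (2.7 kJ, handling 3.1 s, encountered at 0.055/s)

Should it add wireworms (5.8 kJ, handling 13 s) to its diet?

On cutworms and ant pupae alone, R = ΣλE/(1+Σλh) = 0.7989/2.455 = 0.3254 kJ/s.
Profitability of wireworms: 5.8/13 = 0.4462 kJ/s.
0.4462 > 0.3254, so adding wireworms raises the average — include it.

Yes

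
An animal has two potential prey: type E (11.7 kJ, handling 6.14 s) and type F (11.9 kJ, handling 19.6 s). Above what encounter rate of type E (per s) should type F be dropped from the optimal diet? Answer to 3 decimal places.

0.076 per s

Drop type F once their profitability E₂/h₂ falls below the rate achievable on type E alone: E₂/h₂ = λE₁/(1 + λh₁).
Solve for λ: λE₁h₂ = E₂(1 + λh₁) → λ(E₁h₂ − E₂h₁) = E₂ → λ = E₂/(E₁h₂ − E₂h₁).
λ = 11.9/(11.7×19.6 − 11.9×6.14) = 11.9/156.3 = 0.07616 per s.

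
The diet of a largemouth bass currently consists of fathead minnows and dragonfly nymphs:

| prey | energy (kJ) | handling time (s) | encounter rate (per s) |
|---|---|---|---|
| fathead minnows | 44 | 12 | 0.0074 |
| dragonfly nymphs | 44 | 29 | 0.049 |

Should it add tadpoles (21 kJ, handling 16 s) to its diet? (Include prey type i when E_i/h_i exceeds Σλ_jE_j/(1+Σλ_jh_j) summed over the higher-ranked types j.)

Current rate: (0.0074×44 + 0.049×44)/(1 + 0.0074×12 + 0.049×29) = 0.9888 kJ/s.
tadpoles: E/h = 21/16 = 1.312 kJ/s.
1.312 > 0.9888, so adding tadpoles raises the average — include it.

Yes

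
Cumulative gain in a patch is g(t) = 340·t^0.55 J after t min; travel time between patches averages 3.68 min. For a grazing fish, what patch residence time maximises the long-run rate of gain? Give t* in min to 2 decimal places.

Optimal t* satisfies g'(t*) = g(t*)/(T + t*).
g'(t) = 0.55·340·t^-0.45. Setting 0.55·340·t^-0.45 = 340·t^0.55/(3.68+t) gives 0.55(3.68+t) = t, so 0.45·t = 0.55×3.68.
t* = 0.55×3.68/0.45 = 4.498 min.

4.50 min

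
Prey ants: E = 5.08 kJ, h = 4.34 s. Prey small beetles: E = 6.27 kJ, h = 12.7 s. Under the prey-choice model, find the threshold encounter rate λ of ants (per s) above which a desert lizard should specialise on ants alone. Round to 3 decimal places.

0.168 per s

Drop small beetles once their profitability E₂/h₂ falls below the rate achievable on ants alone: E₂/h₂ = λE₁/(1 + λh₁).
Solve for λ: λE₁h₂ = E₂(1 + λh₁) → λ(E₁h₂ − E₂h₁) = E₂ → λ = E₂/(E₁h₂ − E₂h₁).
λ = 6.27/(5.08×12.7 − 6.27×4.34) = 6.27/37.3 = 0.1681 per s.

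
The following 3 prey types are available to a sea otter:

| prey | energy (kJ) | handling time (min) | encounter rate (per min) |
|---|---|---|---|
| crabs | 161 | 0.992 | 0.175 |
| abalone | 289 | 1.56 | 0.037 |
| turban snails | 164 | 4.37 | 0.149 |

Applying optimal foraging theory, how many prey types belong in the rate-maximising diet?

E/h in descending order: abalone 185, crabs 162, turban snails 37.5 kJ/min. The optimal diet is the largest prefix of this list for which every included type satisfies E_i/h_i > R on the types above it.
Rate on top 1: 10.11. crabs: 162 > 10.11 → include.
Rate on top 2: 31.57. turban snails: 37.5 > 31.57 → include.
Optimal diet: abalone, crabs, turban snails — 3 of 3 types.

3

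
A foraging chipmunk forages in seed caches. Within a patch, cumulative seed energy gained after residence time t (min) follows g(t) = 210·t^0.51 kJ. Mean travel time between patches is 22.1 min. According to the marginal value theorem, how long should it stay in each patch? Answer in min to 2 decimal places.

23.00 min

By the marginal value theorem, leave when the instantaneous gain rate g'(t) equals the habitat-wide average g(t)/(T + t).
g'(t) = 0.51·210·t^-0.49. Setting 0.51·210·t^-0.49 = 210·t^0.51/(22.1+t) gives 0.51(22.1+t) = t, so 0.49·t = 0.51×22.1.
t* = 0.51×22.1/0.49 = 23 min.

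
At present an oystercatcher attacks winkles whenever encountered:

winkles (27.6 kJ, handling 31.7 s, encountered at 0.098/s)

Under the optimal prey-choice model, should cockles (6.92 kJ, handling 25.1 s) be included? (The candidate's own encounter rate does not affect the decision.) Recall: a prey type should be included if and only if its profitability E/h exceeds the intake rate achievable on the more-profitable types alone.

No

Current rate: (0.098×27.6)/(1 + 0.098×31.7) = 0.6586 kJ/s.
Profitability of cockles: 6.92/25.1 = 0.2757 kJ/s.
Since 0.2757 < R, time spent handling cockles is better spent searching.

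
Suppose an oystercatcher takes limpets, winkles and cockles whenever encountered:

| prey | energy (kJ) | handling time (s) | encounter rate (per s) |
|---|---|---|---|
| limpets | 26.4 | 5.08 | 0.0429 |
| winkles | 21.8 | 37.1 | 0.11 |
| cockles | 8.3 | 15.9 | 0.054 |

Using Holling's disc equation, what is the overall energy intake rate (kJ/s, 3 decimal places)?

0.646 kJ/s

Energy encountered per unit search time: 0.0429×26.4 + 0.11×21.8 + 0.054×8.3 = 3.979 kJ/s.
Handling time per unit search time: 0.0429×5.08 + 0.11×37.1 + 0.054×15.9 = 5.158.
Rate = 3.979/(1 + 5.158) = 0.6462 kJ/s.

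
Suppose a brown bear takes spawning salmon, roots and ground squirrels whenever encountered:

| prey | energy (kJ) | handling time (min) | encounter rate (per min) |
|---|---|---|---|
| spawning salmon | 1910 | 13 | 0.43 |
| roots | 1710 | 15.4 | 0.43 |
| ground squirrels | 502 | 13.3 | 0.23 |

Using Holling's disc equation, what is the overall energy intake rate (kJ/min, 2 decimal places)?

Energy encountered per unit search time: 0.43×1910 + 0.43×1710 + 0.23×502 = 1672 kJ/min.
Handling time per unit search time: 0.43×13 + 0.43×15.4 + 0.23×13.3 = 15.27.
Rate = 1672/(1 + 15.27) = 102.8 kJ/min.

102.76 kJ/min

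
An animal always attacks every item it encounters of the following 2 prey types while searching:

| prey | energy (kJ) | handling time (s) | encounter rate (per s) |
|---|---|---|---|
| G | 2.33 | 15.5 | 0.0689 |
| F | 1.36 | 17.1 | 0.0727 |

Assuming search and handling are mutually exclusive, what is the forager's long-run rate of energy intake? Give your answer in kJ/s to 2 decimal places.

0.08 kJ/s

R = (0.0689×2.33 + 0.0727×1.36) / (1 + 0.0689×15.5 + 0.0727×17.1) = 0.2594/3.311 = 0.07834 kJ/s.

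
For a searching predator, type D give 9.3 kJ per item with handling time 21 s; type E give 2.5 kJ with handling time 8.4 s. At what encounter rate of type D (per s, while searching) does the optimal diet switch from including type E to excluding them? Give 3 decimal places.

At the threshold, the rate on type D alone equals the profitability of type E: λ·9.3/(1 + λ·21) = 2.5/8.4 = 0.2976.
Rearranging, λ(9.3 − 0.2976×21) = 0.2976, so λ = 0.2976/3.05 = 0.09758 per s.

0.098 per s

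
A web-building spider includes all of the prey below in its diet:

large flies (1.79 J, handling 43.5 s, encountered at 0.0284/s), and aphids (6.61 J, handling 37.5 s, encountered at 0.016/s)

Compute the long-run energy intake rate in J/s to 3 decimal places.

0.055 J/s

Energy encountered per unit search time: 0.0284×1.79 + 0.016×6.61 = 0.1566 J/s.
Handling time per unit search time: 0.0284×43.5 + 0.016×37.5 = 1.835.
Rate = 0.1566/(1 + 1.835) = 0.05523 J/s.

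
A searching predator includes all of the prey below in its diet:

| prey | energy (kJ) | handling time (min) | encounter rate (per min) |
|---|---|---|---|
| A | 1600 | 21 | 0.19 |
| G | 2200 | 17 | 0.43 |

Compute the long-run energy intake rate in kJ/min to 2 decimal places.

Energy encountered per unit search time: 0.19×1600 + 0.43×2200 = 1250 kJ/min.
Handling time per unit search time: 0.19×21 + 0.43×17 = 11.3.
Rate = 1250/(1 + 11.3) = 101.6 kJ/min.

101.63 kJ/min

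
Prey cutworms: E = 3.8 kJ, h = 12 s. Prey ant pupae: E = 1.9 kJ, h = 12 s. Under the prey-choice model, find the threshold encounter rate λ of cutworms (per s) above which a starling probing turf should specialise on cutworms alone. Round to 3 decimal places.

0.083 per s

The zero-one rule: include ant pupae iff E₂/h₂ > λE₁/(1+λh₁). Equality gives the switch point.
λE₁h₂ = E₂ + λE₂h₁ ⇒ λ = E₂/(E₁h₂ − E₂h₁) = 1.9/(45.6 − 22.8) = 0.08333 per s.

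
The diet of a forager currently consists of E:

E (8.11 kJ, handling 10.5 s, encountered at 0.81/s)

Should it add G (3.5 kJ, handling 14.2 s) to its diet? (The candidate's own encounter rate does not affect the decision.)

No

Intake rate on the current diet: R = (0.81×8.11) / (1 + 0.81×10.5) = 6.569/9.505 = 0.6911 kJ/s.
G: E/h = 3.5/14.2 = 0.2465 kJ/s.
Since 0.2465 < R, time spent handling G is better spent searching.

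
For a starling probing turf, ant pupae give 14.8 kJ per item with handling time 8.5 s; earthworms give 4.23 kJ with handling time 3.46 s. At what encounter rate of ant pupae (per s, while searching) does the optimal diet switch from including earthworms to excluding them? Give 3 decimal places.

At the threshold, the rate on ant pupae alone equals the profitability of earthworms: λ·14.8/(1 + λ·8.5) = 4.23/3.46 = 1.223.
Rearranging, λ(14.8 − 1.223×8.5) = 1.223, so λ = 1.223/4.408 = 0.2773 per s.

0.277 per s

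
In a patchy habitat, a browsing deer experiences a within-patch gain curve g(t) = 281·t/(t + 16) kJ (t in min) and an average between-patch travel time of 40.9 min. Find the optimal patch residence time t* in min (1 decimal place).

Maximise g(t)/(T+t): set derivative to zero → g'(t)(T+t) = g(t).
g'(t) = 281·16/(t + 16)². Setting 281·16/(t+16)² = 281t/[(t+16)(40.9+t)] gives 16(40.9+t) = t(t+16), so t² = 16×40.9 = 654.4.
t* = √654.4 = 25.58 min.

25.6 min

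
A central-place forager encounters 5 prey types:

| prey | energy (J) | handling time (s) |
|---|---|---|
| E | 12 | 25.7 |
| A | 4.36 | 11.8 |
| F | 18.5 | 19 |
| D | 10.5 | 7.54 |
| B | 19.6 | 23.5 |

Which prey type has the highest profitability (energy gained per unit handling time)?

D

In descending order of E/h:
D: 10.5/7.54 = 1.39 J/s
F: 18.5/19 = 0.974 J/s
B: 19.6/23.5 = 0.834 J/s
E: 12/25.7 = 0.467 J/s
A: 4.36/11.8 = 0.369 J/s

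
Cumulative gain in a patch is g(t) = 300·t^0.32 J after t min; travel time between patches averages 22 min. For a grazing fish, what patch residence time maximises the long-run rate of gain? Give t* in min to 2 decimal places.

By the marginal value theorem, leave when the instantaneous gain rate g'(t) equals the habitat-wide average g(t)/(T + t).
g'(t) = 0.32·300·t^-0.68. Setting 0.32·300·t^-0.68 = 300·t^0.32/(22+t) gives 0.32(22+t) = t, so 0.68·t = 0.32×22.
t* = 0.32×22/0.68 = 10.35 min.

10.35 min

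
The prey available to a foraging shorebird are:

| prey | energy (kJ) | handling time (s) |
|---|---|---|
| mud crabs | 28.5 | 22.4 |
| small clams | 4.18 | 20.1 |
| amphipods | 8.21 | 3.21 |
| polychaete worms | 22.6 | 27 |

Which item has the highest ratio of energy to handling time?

amphipods

In descending order of E/h:
amphipods: 8.21/3.21 = 2.56 kJ/s
mud crabs: 28.5/22.4 = 1.27 kJ/s
polychaete worms: 22.6/27 = 0.837 kJ/s
small clams: 4.18/20.1 = 0.208 kJ/s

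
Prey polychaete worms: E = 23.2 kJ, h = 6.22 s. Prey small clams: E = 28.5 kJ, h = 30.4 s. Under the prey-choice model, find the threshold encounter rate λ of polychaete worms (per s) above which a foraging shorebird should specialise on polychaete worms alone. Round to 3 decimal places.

0.054 per s

Drop small clams once their profitability E₂/h₂ falls below the rate achievable on polychaete worms alone: E₂/h₂ = λE₁/(1 + λh₁).
Solve for λ: λE₁h₂ = E₂(1 + λh₁) → λ(E₁h₂ − E₂h₁) = E₂ → λ = E₂/(E₁h₂ − E₂h₁).
λ = 28.5/(23.2×30.4 − 28.5×6.22) = 28.5/528 = 0.05398 per s.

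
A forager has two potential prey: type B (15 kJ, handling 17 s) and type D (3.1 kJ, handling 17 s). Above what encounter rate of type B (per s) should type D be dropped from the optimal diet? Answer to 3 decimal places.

0.015 per s

At the threshold, the rate on type B alone equals the profitability of type D: λ·15/(1 + λ·17) = 3.1/17 = 0.1824.
Rearranging, λ(15 − 0.1824×17) = 0.1824, so λ = 0.1824/11.9 = 0.01532 per s.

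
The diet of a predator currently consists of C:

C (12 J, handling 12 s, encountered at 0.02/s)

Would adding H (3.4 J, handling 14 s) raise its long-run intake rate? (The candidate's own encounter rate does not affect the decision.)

Current rate: (0.02×12)/(1 + 0.02×12) = 0.1935 J/s.
Profitability of H: 3.4/14 = 0.2429 J/s.
0.2429 > 0.1935, so adding H raises the average — include it.

Yes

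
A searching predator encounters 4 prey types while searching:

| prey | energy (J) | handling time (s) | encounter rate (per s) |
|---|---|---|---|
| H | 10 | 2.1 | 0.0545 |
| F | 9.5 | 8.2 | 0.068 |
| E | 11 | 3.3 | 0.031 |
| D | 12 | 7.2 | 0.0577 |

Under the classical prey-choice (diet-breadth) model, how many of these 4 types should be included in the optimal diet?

Rank by E/h (J/s): H 4.76, E 3.33, D 1.67, F 1.16. Include each in turn until the next type's E/h falls below the running intake rate.
Rate on top 1: 0.489. E: 3.33 > 0.489 → include.
Rate on top 2: 0.7282. D: 1.67 > 0.7282 → include.
Rate on top 3: 0.967. F: 1.16 > 0.967 → include.
Optimal diet: H, E, D, F — 4 of 4 types.

4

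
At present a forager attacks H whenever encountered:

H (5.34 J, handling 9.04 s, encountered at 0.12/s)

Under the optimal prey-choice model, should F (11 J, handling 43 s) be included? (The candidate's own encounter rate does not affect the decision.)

No

Intake rate on the current diet: R = (0.12×5.34) / (1 + 0.12×9.04) = 0.6408/2.085 = 0.3074 J/s.
Profitability of F: 11/43 = 0.2558 J/s.
0.2558 < 0.3074, so adding F would lower the average — exclude it.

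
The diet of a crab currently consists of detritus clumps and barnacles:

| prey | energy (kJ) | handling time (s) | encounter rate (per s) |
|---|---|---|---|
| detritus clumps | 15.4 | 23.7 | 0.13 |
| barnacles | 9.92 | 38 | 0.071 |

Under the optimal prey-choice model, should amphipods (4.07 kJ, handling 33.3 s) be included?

No

On detritus clumps and barnacles alone, R = ΣλE/(1+Σλh) = 2.706/6.779 = 0.3992 kJ/s.
Profitability of amphipods: 4.07/33.3 = 0.1222 kJ/s.
Since 0.1222 < R, time spent handling amphipods is better spent searching.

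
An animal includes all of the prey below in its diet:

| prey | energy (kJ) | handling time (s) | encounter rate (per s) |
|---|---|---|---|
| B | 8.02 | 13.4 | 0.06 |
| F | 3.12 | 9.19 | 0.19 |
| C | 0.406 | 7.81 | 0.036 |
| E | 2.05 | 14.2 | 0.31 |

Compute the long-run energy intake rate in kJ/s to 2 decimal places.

R = (0.06×8.02 + 0.19×3.12 + 0.036×0.406 + 0.31×2.05) / (1 + 0.06×13.4 + 0.19×9.19 + 0.036×7.81 + 0.31×14.2) = 1.724/8.233 = 0.2094 kJ/s.

0.21 kJ/s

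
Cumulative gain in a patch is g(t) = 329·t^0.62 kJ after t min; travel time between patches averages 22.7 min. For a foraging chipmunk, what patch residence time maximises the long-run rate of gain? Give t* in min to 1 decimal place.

By the marginal value theorem, leave when the instantaneous gain rate g'(t) equals the habitat-wide average g(t)/(T + t).
g'(t) = 0.62·329·t^-0.38. Setting 0.62·329·t^-0.38 = 329·t^0.62/(22.7+t) gives 0.62(22.7+t) = t, so 0.38·t = 0.62×22.7.
t* = 0.62×22.7/0.38 = 37.04 min.

37.0 min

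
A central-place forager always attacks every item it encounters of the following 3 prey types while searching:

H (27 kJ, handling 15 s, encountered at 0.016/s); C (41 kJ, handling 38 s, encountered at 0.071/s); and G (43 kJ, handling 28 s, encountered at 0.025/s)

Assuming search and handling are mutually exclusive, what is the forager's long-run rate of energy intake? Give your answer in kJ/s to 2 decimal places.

0.95 kJ/s

R = Σλ_iE_i / (1 + Σλ_ih_i)
Numerator: 0.016×27 + 0.071×41 + 0.025×43 = 4.418
Denominator: 1 + 0.016×15 + 0.071×38 + 0.025×28 = 4.638
R = 4.418/4.638 = 0.9526 kJ/s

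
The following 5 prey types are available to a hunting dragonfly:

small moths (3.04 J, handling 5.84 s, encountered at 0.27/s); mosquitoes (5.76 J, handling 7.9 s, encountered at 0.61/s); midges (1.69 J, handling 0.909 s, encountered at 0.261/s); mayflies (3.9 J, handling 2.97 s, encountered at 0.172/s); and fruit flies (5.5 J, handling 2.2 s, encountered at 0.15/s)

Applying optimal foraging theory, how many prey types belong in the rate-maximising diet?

Profitabilities (E/h, J/s): fruit flies 2.5, midges 1.86, mayflies 1.31, mosquitoes 0.729, small moths 0.521. Add prey in this order while the next type's profitability exceeds the intake rate on those already taken.
Rate on top 1: 0.6203. midges: 1.86 > 0.6203 → include.
Rate on top 2: 0.8078. mayflies: 1.31 > 0.8078 → include.
Rate on top 3: 0.9321. mosquitoes: 0.729 < 0.9321 → exclude; stop.
Optimal diet: fruit flies, midges, mayflies — 3 of 5 types.

3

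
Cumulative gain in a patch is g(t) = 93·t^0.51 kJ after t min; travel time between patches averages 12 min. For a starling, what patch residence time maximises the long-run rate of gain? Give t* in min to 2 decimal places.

12.49 min

Optimal t* satisfies g'(t*) = g(t*)/(T + t*).
g'(t) = 0.51·93·t^-0.49. Setting 0.51·93·t^-0.49 = 93·t^0.51/(12+t) gives 0.51(12+t) = t, so 0.49·t = 0.51×12.
t* = 0.51×12/0.49 = 12.49 min.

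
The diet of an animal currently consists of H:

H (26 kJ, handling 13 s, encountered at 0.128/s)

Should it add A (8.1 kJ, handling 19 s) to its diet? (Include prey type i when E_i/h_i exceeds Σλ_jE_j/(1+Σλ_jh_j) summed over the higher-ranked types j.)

No

On H alone, R = ΣλE/(1+Σλh) = 3.328/2.664 = 1.249 kJ/s.
Profitability of A: 8.1/19 = 0.4263 kJ/s.
Since 0.4263 < R, time spent handling A is better spent searching.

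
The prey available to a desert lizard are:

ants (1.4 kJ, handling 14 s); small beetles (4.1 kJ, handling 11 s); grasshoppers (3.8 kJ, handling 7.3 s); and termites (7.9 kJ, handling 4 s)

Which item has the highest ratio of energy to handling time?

termites

Profitability E/h (kJ/s): ants = 1.4/14 = 0.1, small beetles = 4.1/11 = 0.373, grasshoppers = 3.8/7.3 = 0.521, termites = 7.9/4 = 1.98.
Ranked: termites > grasshoppers > small beetles > ants.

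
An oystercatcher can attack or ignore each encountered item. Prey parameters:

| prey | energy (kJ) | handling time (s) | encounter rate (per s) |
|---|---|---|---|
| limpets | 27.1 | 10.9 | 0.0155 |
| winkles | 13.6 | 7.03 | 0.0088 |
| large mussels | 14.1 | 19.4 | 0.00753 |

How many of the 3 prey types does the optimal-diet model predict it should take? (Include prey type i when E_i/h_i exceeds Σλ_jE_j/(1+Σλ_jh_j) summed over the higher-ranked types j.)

3

Rank by E/h (kJ/s): limpets 2.49, winkles 1.93, large mussels 0.727. Include each in turn until the next type's E/h falls below the running intake rate.
Rate on top 1: 0.3593. winkles: 1.93 > 0.3593 → include.
Rate on top 2: 0.4385. large mussels: 0.727 > 0.4385 → include.
Optimal diet: limpets, winkles, large mussels — 3 of 3 types.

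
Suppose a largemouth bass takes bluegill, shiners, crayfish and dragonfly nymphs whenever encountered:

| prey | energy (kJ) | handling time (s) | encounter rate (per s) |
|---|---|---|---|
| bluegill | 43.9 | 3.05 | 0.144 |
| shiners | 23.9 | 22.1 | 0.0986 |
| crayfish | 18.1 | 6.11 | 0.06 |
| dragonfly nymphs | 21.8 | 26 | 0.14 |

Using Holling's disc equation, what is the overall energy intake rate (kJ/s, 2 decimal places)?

R = (0.144×43.9 + 0.0986×23.9 + 0.06×18.1 + 0.14×21.8) / (1 + 0.144×3.05 + 0.0986×22.1 + 0.06×6.11 + 0.14×26) = 12.82/7.625 = 1.681 kJ/s.

1.68 kJ/s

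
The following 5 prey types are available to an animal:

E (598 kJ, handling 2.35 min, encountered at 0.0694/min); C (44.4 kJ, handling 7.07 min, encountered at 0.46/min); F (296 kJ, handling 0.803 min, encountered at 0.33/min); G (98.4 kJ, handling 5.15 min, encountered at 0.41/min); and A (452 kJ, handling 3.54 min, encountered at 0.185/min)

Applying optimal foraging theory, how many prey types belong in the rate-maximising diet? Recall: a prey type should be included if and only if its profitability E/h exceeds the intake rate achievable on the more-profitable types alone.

Rank by E/h (kJ/min): F 369, E 254, A 128, G 19.1, C 6.28. Include each in turn until the next type's E/h falls below the running intake rate.
Rate on top 1: 77.22. E: 254 > 77.22 → include.
Rate on top 2: 97.46. A: 128 > 97.46 → include.
Rate on top 3: 107. G: 19.1 < 107 → exclude; stop.
Optimal diet: F, E, A — 3 of 5 types.

3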